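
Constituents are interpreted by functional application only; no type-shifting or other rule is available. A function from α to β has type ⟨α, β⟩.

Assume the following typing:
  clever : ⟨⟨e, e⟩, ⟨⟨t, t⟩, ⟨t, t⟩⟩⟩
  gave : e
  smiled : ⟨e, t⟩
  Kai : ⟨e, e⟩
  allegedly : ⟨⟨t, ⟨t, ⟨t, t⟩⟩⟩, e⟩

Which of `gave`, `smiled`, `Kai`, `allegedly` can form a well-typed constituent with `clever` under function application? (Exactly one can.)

Kai

gave : e — clever needs ⟨e, e⟩; gave needs nothing (atomic); neither fits.
smiled : ⟨e, t⟩ — clever needs ⟨e, e⟩; smiled needs e; neither fits.
Kai — combines: clever : ⟨⟨e, e⟩, ⟨⟨t, t⟩, ⟨t, t⟩⟩⟩ takes Kai : ⟨e, e⟩ as argument, giving ⟨⟨t, t⟩, ⟨t, t⟩⟩.
allegedly : ⟨⟨t, ⟨t, ⟨t, t⟩⟩⟩, e⟩ — clever needs ⟨e, e⟩; allegedly needs ⟨t, ⟨t, ⟨t, t⟩⟩⟩; neither fits.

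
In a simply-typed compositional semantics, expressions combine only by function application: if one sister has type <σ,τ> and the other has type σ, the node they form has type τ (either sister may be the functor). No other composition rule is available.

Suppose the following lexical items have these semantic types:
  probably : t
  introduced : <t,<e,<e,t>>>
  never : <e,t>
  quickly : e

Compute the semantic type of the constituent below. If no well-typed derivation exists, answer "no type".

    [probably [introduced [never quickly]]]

[never quickly]: functor never : <e,t>, argument quickly : e; result t.
[introduced [never quickly]]: functor introduced : <t,<e,<e,t>>>, argument [never quickly] : t; result <e,<e,t>>.
[probably [introduced [never quickly]]]: t with <e,<e,t>> — neither is a function whose domain matches the other; composition fails here.

no type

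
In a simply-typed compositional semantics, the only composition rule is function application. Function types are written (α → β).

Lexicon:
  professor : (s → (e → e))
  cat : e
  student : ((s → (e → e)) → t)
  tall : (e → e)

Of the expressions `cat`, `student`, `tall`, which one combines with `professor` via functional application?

cat : e — does not combine with professor.
student — combines: student : ((s → (e → e)) → t) takes professor : (s → (e → e)) as argument, giving t.
tall : (e → e) — does not combine with professor.

student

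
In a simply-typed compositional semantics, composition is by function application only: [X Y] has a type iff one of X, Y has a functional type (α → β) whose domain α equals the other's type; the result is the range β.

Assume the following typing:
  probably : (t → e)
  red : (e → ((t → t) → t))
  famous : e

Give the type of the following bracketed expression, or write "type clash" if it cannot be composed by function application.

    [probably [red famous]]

type clash

At [red famous], red : (e → ((t → t) → t)) takes famous : e, giving ((t → t) → t).
At [probably [red famous]]: neither (t → e) nor ((t → t) → t) can take the other as argument; the node is ill-typed.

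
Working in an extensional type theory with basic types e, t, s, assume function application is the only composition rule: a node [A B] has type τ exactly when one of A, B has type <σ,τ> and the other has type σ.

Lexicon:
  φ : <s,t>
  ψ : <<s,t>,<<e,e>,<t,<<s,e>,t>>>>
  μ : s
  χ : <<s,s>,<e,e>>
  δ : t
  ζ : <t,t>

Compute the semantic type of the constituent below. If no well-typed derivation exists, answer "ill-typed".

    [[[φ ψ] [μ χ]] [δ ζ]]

[φ ψ]: ψ is <<s,t>,<<e,e>,<t,<<s,e>,t>>>>, φ is <s,t>; result <<e,e>,<t,<<s,e>,t>>>.
[μ χ]: s and <<s,s>,<e,e>> cannot combine by function application — type clash.

ill-typed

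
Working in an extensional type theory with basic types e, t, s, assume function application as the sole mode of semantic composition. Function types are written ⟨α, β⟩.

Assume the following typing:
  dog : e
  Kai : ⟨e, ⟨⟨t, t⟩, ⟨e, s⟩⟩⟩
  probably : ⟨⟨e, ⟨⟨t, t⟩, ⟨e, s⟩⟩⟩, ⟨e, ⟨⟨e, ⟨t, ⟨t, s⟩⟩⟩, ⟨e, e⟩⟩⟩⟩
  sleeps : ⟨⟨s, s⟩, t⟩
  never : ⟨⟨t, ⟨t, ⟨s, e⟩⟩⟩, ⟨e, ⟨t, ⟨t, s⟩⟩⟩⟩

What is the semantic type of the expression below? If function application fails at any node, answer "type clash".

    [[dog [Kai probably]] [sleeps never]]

At [Kai probably], probably : ⟨⟨e, ⟨⟨t, t⟩, ⟨e, s⟩⟩⟩, ⟨e, ⟨⟨e, ⟨t, ⟨t, s⟩⟩⟩, ⟨e, e⟩⟩⟩⟩ takes Kai : ⟨e, ⟨⟨t, t⟩, ⟨e, s⟩⟩⟩, giving ⟨e, ⟨⟨e, ⟨t, ⟨t, s⟩⟩⟩, ⟨e, e⟩⟩⟩.
At [dog [Kai probably]], [Kai probably] : ⟨e, ⟨⟨e, ⟨t, ⟨t, s⟩⟩⟩, ⟨e, e⟩⟩⟩ takes dog : e, giving ⟨⟨e, ⟨t, ⟨t, s⟩⟩⟩, ⟨e, e⟩⟩.
[sleeps never]: ⟨⟨s, s⟩, t⟩ with ⟨⟨t, ⟨t, ⟨s, e⟩⟩⟩, ⟨e, ⟨t, ⟨t, s⟩⟩⟩⟩ — neither is a function whose domain matches the other; composition fails here.

type clash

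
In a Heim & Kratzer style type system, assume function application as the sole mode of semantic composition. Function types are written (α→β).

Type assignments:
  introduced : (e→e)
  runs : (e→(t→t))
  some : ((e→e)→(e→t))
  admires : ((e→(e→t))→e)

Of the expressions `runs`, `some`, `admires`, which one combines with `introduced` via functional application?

runs : (e→(t→t)) — neither side's domain matches the other.
some — combines: some : ((e→e)→(e→t)) takes introduced : (e→e) as argument, giving (e→t).
admires : ((e→(e→t))→e) — neither side's domain matches the other.

some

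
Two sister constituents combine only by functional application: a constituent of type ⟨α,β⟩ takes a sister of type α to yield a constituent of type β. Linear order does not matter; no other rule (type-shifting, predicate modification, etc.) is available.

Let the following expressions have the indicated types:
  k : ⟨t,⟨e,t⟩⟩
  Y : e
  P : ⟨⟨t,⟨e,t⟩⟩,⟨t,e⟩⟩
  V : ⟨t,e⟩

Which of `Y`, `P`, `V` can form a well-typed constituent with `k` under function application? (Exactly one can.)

Y : e — does not combine with k.
P — combines: P : ⟨⟨t,⟨e,t⟩⟩,⟨t,e⟩⟩ takes k : ⟨t,⟨e,t⟩⟩ as argument, giving ⟨t,e⟩.
V : ⟨t,e⟩ — does not combine with k.

P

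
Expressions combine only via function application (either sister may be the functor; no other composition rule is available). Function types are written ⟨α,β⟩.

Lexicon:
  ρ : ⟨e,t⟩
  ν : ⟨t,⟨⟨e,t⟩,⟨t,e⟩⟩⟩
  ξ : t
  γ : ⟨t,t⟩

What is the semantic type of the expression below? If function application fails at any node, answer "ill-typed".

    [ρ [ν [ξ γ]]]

[ξ γ]: ⟨t,t⟩ applied to t yields t.
[ν [ξ γ]]: ⟨t,⟨⟨e,t⟩,⟨t,e⟩⟩⟩ applied to t yields ⟨⟨e,t⟩,⟨t,e⟩⟩.
[ρ [ν [ξ γ]]]: ⟨⟨e,t⟩,⟨t,e⟩⟩ applied to ⟨e,t⟩ yields ⟨t,e⟩.

⟨t,e⟩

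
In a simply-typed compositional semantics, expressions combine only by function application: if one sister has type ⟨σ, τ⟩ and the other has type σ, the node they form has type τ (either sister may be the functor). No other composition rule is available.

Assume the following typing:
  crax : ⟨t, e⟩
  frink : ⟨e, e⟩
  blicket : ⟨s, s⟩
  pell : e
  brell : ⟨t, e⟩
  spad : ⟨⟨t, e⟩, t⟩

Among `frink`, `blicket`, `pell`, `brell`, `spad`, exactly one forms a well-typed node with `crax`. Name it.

frink : ⟨e, e⟩ — neither side's domain matches the other.
blicket : ⟨s, s⟩ — neither side's domain matches the other.
pell : e — neither side's domain matches the other.
brell : ⟨t, e⟩ — neither side's domain matches the other.
spad — combines: spad : ⟨⟨t, e⟩, t⟩ takes crax : ⟨t, e⟩ as argument, giving t.

spad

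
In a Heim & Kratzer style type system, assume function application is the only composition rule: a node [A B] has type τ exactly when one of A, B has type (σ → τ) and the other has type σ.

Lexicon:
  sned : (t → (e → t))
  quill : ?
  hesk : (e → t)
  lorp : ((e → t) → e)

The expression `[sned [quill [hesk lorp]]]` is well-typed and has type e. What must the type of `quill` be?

(e → ((t → (e → t)) → e))

For [sned [quill [hesk lorp]]] to have type e with sned of type (t → (e → t)), [quill [hesk lorp]] must be the function: [quill [hesk lorp]] : ((t → (e → t)) → e).
For [quill [hesk lorp]] to have type ((t → (e → t)) → e) with [hesk lorp] of type e, quill must be the function: quill : (e → ((t → (e → t)) → e)).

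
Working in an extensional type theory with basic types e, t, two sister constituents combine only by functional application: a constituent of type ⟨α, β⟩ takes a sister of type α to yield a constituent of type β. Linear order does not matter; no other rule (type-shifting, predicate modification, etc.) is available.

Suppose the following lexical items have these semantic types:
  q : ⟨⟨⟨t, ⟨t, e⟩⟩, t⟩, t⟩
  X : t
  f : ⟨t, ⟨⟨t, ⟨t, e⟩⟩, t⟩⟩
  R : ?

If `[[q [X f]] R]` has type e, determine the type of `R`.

At [[q [X f]] R] (required: e): [q [X f]] is t, which is not a function with range e; hence R is the functor — type ⟨t, e⟩.

⟨t, e⟩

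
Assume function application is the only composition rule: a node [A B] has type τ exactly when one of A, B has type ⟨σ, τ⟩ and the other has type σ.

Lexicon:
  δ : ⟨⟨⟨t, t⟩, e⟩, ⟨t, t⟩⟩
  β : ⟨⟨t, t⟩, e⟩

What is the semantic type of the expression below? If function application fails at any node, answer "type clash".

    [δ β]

[δ β]: functor δ : ⟨⟨⟨t, t⟩, e⟩, ⟨t, t⟩⟩, argument β : ⟨⟨t, t⟩, e⟩; result ⟨t, t⟩.

⟨t, t⟩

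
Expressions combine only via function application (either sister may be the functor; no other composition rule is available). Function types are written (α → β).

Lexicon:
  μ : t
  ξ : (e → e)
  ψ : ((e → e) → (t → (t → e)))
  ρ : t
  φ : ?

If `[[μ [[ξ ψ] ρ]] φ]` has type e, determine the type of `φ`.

(e → e)

[[μ [[ξ ψ] ρ]] φ] is required to be e. [μ [[ξ ψ] ρ]] : e cannot yield e as functor, so φ : (e → e).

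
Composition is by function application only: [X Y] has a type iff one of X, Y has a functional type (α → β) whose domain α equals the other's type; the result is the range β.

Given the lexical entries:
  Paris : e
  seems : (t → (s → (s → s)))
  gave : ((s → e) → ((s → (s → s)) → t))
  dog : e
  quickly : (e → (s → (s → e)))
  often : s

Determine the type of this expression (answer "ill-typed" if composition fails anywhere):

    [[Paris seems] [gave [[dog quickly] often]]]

At [Paris seems]: neither e nor (t → (s → (s → s))) can take the other as argument; the node is ill-typed.

ill-typed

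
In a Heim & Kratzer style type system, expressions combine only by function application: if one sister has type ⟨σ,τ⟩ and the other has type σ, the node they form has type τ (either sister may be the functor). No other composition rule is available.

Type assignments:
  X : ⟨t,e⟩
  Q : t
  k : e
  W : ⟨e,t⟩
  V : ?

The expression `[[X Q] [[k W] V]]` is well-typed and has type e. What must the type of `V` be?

⟨t,⟨e,e⟩⟩

For [[X Q] [[k W] V]] to have type e with [X Q] of type e, [[k W] V] must be the function: [[k W] V] : ⟨e,e⟩.
For [[k W] V] to have type ⟨e,e⟩ with [k W] of type t, V must be the function: V : ⟨t,⟨e,e⟩⟩.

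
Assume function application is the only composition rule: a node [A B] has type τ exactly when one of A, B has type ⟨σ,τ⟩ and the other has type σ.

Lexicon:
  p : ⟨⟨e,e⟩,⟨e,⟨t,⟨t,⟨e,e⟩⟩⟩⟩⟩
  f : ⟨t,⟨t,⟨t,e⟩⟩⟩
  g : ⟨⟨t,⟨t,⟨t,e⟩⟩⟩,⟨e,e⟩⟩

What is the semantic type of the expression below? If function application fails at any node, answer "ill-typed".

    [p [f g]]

At [f g], g : ⟨⟨t,⟨t,⟨t,e⟩⟩⟩,⟨e,e⟩⟩ takes f : ⟨t,⟨t,⟨t,e⟩⟩⟩, giving ⟨e,e⟩.
At [p [f g]], p : ⟨⟨e,e⟩,⟨e,⟨t,⟨t,⟨e,e⟩⟩⟩⟩⟩ takes [f g] : ⟨e,e⟩, giving ⟨e,⟨t,⟨t,⟨e,e⟩⟩⟩⟩.

⟨e,⟨t,⟨t,⟨e,e⟩⟩⟩⟩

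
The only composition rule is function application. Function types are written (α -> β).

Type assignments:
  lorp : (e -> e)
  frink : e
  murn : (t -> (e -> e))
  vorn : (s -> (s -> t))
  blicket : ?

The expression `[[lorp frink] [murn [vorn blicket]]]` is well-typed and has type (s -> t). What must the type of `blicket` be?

[[lorp frink] [murn [vorn blicket]]] is required to be (s -> t). [lorp frink] : e cannot yield (s -> t) as functor, so [murn [vorn blicket]] : (e -> (s -> t)).
[murn [vorn blicket]] is required to be (e -> (s -> t)). murn : (t -> (e -> e)) cannot yield (e -> (s -> t)) as functor, so [vorn blicket] : ((t -> (e -> e)) -> (e -> (s -> t))).
[vorn blicket] is required to be ((t -> (e -> e)) -> (e -> (s -> t))). vorn : (s -> (s -> t)) cannot yield ((t -> (e -> e)) -> (e -> (s -> t))) as functor, so blicket : ((s -> (s -> t)) -> ((t -> (e -> e)) -> (e -> (s -> t)))).

((s -> (s -> t)) -> ((t -> (e -> e)) -> (e -> (s -> t))))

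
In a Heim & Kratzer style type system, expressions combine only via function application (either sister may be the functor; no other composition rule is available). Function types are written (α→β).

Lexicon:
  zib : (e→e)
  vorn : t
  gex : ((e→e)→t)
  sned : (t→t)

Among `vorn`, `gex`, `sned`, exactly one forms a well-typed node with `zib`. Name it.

gex

vorn : t — does not combine with zib.
gex — combines: gex : ((e→e)→t) takes zib : (e→e) as argument, giving t.
sned : (t→t) — does not combine with zib.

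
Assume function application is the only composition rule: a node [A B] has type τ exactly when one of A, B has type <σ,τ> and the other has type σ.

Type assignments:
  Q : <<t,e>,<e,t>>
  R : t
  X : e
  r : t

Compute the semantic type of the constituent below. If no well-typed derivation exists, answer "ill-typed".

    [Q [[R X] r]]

[R X]: t with e — neither is a function whose domain matches the other; composition fails here.

ill-typed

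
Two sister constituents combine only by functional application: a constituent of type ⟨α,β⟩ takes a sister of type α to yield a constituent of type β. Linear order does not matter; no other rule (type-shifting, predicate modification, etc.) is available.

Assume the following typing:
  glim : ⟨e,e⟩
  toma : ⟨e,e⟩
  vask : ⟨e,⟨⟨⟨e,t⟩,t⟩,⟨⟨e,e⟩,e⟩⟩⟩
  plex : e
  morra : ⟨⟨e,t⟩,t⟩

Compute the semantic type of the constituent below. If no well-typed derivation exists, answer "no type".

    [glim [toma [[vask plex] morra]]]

At [vask plex], vask : ⟨e,⟨⟨⟨e,t⟩,t⟩,⟨⟨e,e⟩,e⟩⟩⟩ takes plex : e, giving ⟨⟨⟨e,t⟩,t⟩,⟨⟨e,e⟩,e⟩⟩.
At [[vask plex] morra], [vask plex] : ⟨⟨⟨e,t⟩,t⟩,⟨⟨e,e⟩,e⟩⟩ takes morra : ⟨⟨e,t⟩,t⟩, giving ⟨⟨e,e⟩,e⟩.
At [toma [[vask plex] morra]], [[vask plex] morra] : ⟨⟨e,e⟩,e⟩ takes toma : ⟨e,e⟩, giving e.
At [glim [toma [[vask plex] morra]]], glim : ⟨e,e⟩ takes [toma [[vask plex] morra]] : e, giving e.

e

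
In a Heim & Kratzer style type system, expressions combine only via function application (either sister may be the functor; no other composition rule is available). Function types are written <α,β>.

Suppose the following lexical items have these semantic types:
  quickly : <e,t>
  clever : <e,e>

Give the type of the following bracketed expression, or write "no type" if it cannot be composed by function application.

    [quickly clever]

no type

At [quickly clever]: neither <e,t> nor <e,e> can take the other as argument; the node is ill-typed.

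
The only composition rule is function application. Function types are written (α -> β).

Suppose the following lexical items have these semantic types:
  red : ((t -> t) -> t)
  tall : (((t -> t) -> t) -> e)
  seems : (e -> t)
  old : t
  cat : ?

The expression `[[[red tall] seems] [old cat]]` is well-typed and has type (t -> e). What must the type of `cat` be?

(t -> (t -> (t -> e)))

[[[red tall] seems] [old cat]] is required to be (t -> e). [[red tall] seems] : t cannot yield (t -> e) as functor, so [old cat] : (t -> (t -> e)).
[old cat] is required to be (t -> (t -> e)). old : t cannot yield (t -> (t -> e)) as functor, so cat : (t -> (t -> (t -> e))).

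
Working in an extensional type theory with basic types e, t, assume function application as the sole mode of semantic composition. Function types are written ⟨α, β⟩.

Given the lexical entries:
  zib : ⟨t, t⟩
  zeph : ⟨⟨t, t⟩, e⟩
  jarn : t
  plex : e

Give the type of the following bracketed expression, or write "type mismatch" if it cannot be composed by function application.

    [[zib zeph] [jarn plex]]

[zib zeph]: functor zeph : ⟨⟨t, t⟩, e⟩, argument zib : ⟨t, t⟩; result e.
[jarn plex]: t with e — neither is a function whose domain matches the other; composition fails here.

type mismatch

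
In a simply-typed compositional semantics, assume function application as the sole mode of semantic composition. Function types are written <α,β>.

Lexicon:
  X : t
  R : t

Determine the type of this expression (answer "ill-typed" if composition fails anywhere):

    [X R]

[X R]: t with t — neither is a function whose domain matches the other; composition fails here.

ill-typed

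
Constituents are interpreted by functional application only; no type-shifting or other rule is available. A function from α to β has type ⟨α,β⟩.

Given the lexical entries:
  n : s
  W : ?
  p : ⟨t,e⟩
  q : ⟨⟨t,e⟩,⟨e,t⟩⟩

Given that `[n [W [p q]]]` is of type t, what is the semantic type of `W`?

[n [W [p q]]] is required to be t. n : s cannot yield t as functor, so [W [p q]] : ⟨s,t⟩.
[W [p q]] is required to be ⟨s,t⟩. [p q] : ⟨e,t⟩ cannot yield ⟨s,t⟩ as functor, so W : ⟨⟨e,t⟩,⟨s,t⟩⟩.

⟨⟨e,t⟩,⟨s,t⟩⟩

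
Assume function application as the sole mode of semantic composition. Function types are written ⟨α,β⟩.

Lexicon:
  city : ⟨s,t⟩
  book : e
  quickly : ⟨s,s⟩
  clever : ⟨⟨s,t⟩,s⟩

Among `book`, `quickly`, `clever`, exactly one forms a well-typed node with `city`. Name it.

clever

book : e — does not combine with city.
quickly : ⟨s,s⟩ — does not combine with city.
clever — combines: clever : ⟨⟨s,t⟩,s⟩ takes city : ⟨s,t⟩ as argument, giving s.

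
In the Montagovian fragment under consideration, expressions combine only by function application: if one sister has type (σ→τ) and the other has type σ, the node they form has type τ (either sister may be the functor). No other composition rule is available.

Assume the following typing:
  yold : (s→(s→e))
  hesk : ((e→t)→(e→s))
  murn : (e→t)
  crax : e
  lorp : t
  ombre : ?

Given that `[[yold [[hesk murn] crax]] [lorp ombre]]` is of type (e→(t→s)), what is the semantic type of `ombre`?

(t→((s→e)→(e→(t→s))))

[[yold [[hesk murn] crax]] [lorp ombre]] is required to be (e→(t→s)). [yold [[hesk murn] crax]] : (s→e) cannot yield (e→(t→s)) as functor, so [lorp ombre] : ((s→e)→(e→(t→s))).
[lorp ombre] is required to be ((s→e)→(e→(t→s))). lorp : t cannot yield ((s→e)→(e→(t→s))) as functor, so ombre : (t→((s→e)→(e→(t→s)))).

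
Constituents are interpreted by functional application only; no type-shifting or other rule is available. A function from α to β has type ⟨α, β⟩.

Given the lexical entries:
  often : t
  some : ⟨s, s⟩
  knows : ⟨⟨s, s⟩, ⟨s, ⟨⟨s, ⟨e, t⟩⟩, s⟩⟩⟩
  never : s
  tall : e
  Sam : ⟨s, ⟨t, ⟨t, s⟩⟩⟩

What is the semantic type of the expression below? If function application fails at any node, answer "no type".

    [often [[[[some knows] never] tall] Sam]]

no type

[some knows]: knows is ⟨⟨s, s⟩, ⟨s, ⟨⟨s, ⟨e, t⟩⟩, s⟩⟩⟩, some is ⟨s, s⟩; result ⟨s, ⟨⟨s, ⟨e, t⟩⟩, s⟩⟩.
[[some knows] never]: [some knows] is ⟨s, ⟨⟨s, ⟨e, t⟩⟩, s⟩⟩, never is s; result ⟨⟨s, ⟨e, t⟩⟩, s⟩.
At [[[some knows] never] tall]: neither ⟨⟨s, ⟨e, t⟩⟩, s⟩ nor e can take the other as argument; the node is ill-typed.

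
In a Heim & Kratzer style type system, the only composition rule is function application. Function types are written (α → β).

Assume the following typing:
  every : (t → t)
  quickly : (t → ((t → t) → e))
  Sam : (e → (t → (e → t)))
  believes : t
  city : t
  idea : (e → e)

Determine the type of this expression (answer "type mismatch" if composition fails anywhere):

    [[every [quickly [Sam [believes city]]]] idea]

At [believes city]: neither t nor t can take the other as argument; the node is ill-typed.

type mismatch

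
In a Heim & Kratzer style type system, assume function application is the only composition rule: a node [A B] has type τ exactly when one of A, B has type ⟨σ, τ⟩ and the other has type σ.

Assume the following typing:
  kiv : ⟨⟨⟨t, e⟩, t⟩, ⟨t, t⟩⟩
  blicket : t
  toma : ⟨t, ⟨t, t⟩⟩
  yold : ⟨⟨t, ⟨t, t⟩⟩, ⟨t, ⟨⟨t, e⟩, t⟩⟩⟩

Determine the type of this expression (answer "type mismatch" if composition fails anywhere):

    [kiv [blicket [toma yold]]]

[toma yold]: ⟨⟨t, ⟨t, t⟩⟩, ⟨t, ⟨⟨t, e⟩, t⟩⟩⟩ applied to ⟨t, ⟨t, t⟩⟩ yields ⟨t, ⟨⟨t, e⟩, t⟩⟩.
[blicket [toma yold]]: ⟨t, ⟨⟨t, e⟩, t⟩⟩ applied to t yields ⟨⟨t, e⟩, t⟩.
[kiv [blicket [toma yold]]]: ⟨⟨⟨t, e⟩, t⟩, ⟨t, t⟩⟩ applied to ⟨⟨t, e⟩, t⟩ yields ⟨t, t⟩.

⟨t, t⟩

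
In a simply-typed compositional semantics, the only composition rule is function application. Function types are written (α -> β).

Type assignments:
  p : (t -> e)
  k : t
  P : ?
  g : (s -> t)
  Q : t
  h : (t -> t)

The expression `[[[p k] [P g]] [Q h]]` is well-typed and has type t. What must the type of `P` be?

((s -> t) -> (e -> (t -> t)))

[[[p k] [P g]] [Q h]] is required to be t. [Q h] : t cannot yield t as functor, so [[p k] [P g]] : (t -> t).
[[p k] [P g]] is required to be (t -> t). [p k] : e cannot yield (t -> t) as functor, so [P g] : (e -> (t -> t)).
[P g] is required to be (e -> (t -> t)). g : (s -> t) cannot yield (e -> (t -> t)) as functor, so P : ((s -> t) -> (e -> (t -> t))).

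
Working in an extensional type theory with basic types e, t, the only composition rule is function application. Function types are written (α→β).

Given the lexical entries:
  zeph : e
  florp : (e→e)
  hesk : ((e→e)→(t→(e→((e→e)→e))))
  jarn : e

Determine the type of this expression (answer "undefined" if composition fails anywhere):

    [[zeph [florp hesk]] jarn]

undefined

[florp hesk]: ((e→e)→(t→(e→((e→e)→e)))) applied to (e→e) yields (t→(e→((e→e)→e))).
[zeph [florp hesk]]: e with (t→(e→((e→e)→e))) — neither is a function whose domain matches the other; composition fails here.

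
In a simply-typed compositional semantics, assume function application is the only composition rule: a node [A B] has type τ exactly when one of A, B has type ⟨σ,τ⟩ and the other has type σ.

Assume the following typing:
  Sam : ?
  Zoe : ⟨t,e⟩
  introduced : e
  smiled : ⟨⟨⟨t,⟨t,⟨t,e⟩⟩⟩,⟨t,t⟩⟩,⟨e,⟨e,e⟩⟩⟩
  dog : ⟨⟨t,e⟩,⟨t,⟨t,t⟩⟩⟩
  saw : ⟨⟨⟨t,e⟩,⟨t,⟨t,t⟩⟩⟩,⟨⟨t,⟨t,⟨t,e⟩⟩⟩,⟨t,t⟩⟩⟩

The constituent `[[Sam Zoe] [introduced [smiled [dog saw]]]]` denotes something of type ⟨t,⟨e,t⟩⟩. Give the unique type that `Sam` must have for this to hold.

At [[Sam Zoe] [introduced [smiled [dog saw]]]] (required: ⟨t,⟨e,t⟩⟩): [introduced [smiled [dog saw]]] is ⟨e,e⟩, which is not a function with range ⟨t,⟨e,t⟩⟩; hence [Sam Zoe] is the functor — type ⟨⟨e,e⟩,⟨t,⟨e,t⟩⟩⟩.
At [Sam Zoe] (required: ⟨⟨e,e⟩,⟨t,⟨e,t⟩⟩⟩): Zoe is ⟨t,e⟩, which is not a function with range ⟨⟨e,e⟩,⟨t,⟨e,t⟩⟩⟩; hence Sam is the functor — type ⟨⟨t,e⟩,⟨⟨e,e⟩,⟨t,⟨e,t⟩⟩⟩⟩.

⟨⟨t,e⟩,⟨⟨e,e⟩,⟨t,⟨e,t⟩⟩⟩⟩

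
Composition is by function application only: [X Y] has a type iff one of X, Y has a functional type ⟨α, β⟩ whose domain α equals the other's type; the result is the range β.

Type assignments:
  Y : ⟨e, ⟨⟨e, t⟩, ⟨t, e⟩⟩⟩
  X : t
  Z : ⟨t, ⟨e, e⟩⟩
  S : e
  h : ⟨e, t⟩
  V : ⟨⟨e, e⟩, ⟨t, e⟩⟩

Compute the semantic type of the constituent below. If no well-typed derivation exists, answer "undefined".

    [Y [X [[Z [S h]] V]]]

[S h]: functor h : ⟨e, t⟩, argument S : e; result t.
[Z [S h]]: functor Z : ⟨t, ⟨e, e⟩⟩, argument [S h] : t; result ⟨e, e⟩.
[[Z [S h]] V]: functor V : ⟨⟨e, e⟩, ⟨t, e⟩⟩, argument [Z [S h]] : ⟨e, e⟩; result ⟨t, e⟩.
[X [[Z [S h]] V]]: functor [[Z [S h]] V] : ⟨t, e⟩, argument X : t; result e.
[Y [X [[Z [S h]] V]]]: functor Y : ⟨e, ⟨⟨e, t⟩, ⟨t, e⟩⟩⟩, argument [X [[Z [S h]] V]] : e; result ⟨⟨e, t⟩, ⟨t, e⟩⟩.

⟨⟨e, t⟩, ⟨t, e⟩⟩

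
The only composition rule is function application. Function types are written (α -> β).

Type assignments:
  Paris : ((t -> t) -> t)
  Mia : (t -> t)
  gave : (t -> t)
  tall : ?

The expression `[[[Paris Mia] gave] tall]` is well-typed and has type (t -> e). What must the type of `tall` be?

(t -> (t -> e))

[[[Paris Mia] gave] tall] is required to be (t -> e). [[Paris Mia] gave] : t cannot yield (t -> e) as functor, so tall : (t -> (t -> e)).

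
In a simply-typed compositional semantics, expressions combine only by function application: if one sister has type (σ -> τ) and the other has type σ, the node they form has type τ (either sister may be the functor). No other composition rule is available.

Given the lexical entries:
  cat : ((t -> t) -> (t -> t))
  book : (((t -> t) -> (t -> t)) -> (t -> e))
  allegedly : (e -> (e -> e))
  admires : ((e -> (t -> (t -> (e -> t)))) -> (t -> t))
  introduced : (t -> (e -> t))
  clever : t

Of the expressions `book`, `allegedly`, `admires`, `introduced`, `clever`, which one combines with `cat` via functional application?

book — combines: book : (((t -> t) -> (t -> t)) -> (t -> e)) takes cat : ((t -> t) -> (t -> t)) as argument, giving (t -> e).
allegedly : (e -> (e -> e)) — no; cat wants (t -> t), and allegedly wants e.
admires : ((e -> (t -> (t -> (e -> t)))) -> (t -> t)) — no; cat wants (t -> t), and admires wants (e -> (t -> (t -> (e -> t)))).
introduced : (t -> (e -> t)) — no; cat wants (t -> t), and introduced wants t.
clever : t — no; cat wants (t -> t), and clever wants nothing (atomic).

book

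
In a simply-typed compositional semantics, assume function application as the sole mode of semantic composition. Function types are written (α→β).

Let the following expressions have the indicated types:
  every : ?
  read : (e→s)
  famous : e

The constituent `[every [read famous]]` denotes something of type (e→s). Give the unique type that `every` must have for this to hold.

[every [read famous]] is required to be (e→s). [read famous] : s cannot yield (e→s) as functor, so every : (s→(e→s)).

(s→(e→s))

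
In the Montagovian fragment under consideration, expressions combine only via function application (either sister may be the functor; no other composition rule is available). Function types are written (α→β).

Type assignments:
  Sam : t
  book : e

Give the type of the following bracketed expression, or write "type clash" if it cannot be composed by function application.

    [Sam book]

type clash

[Sam book]: t with e — neither is a function whose domain matches the other; composition fails here.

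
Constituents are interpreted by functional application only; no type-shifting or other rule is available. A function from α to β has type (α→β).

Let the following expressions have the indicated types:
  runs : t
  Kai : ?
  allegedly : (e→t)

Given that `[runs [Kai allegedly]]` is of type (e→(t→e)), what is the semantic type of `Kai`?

((e→t)→(t→(e→(t→e))))

For [runs [Kai allegedly]] to have type (e→(t→e)) with runs of type t, [Kai allegedly] must be the function: [Kai allegedly] : (t→(e→(t→e))).
For [Kai allegedly] to have type (t→(e→(t→e))) with allegedly of type (e→t), Kai must be the function: Kai : ((e→t)→(t→(e→(t→e)))).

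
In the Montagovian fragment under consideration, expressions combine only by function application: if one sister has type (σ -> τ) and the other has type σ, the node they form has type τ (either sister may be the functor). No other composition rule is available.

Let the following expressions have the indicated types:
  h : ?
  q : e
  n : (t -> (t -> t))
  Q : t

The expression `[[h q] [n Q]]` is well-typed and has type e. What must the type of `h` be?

[[h q] [n Q]] must have type e. The sister [n Q] has type (t -> t); that is not a function onto e, so [h q] must be the functor, of type ((t -> t) -> e).
[h q] must have type ((t -> t) -> e). The sister q has type e; that is not a function onto ((t -> t) -> e), so h must be the functor, of type (e -> ((t -> t) -> e)).

(e -> ((t -> t) -> e))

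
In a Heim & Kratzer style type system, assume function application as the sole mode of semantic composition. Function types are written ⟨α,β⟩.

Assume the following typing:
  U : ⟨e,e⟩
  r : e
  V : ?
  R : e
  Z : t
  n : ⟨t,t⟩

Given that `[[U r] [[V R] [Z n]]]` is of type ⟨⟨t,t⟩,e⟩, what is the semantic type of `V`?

[[U r] [[V R] [Z n]]] is required to be ⟨⟨t,t⟩,e⟩. [U r] : e cannot yield ⟨⟨t,t⟩,e⟩ as functor, so [[V R] [Z n]] : ⟨e,⟨⟨t,t⟩,e⟩⟩.
[[V R] [Z n]] is required to be ⟨e,⟨⟨t,t⟩,e⟩⟩. [Z n] : t cannot yield ⟨e,⟨⟨t,t⟩,e⟩⟩ as functor, so [V R] : ⟨t,⟨e,⟨⟨t,t⟩,e⟩⟩⟩.
[V R] is required to be ⟨t,⟨e,⟨⟨t,t⟩,e⟩⟩⟩. R : e cannot yield ⟨t,⟨e,⟨⟨t,t⟩,e⟩⟩⟩ as functor, so V : ⟨e,⟨t,⟨e,⟨⟨t,t⟩,e⟩⟩⟩⟩.

⟨e,⟨t,⟨e,⟨⟨t,t⟩,e⟩⟩⟩⟩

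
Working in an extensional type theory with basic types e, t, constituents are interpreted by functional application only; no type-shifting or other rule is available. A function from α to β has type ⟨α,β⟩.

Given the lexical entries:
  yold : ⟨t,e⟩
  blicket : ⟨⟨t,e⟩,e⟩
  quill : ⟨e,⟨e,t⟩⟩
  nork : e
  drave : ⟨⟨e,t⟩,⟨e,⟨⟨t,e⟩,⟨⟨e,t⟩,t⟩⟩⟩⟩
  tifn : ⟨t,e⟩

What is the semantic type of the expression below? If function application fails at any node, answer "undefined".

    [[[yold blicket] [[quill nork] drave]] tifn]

[yold blicket] — blicket of type ⟨⟨t,e⟩,e⟩ combines with yold of type ⟨t,e⟩: type e.
[quill nork] — quill of type ⟨e,⟨e,t⟩⟩ combines with nork of type e: type ⟨e,t⟩.
[[quill nork] drave] — drave of type ⟨⟨e,t⟩,⟨e,⟨⟨t,e⟩,⟨⟨e,t⟩,t⟩⟩⟩⟩ combines with [quill nork] of type ⟨e,t⟩: type ⟨e,⟨⟨t,e⟩,⟨⟨e,t⟩,t⟩⟩⟩.
[[yold blicket] [[quill nork] drave]] — [[quill nork] drave] of type ⟨e,⟨⟨t,e⟩,⟨⟨e,t⟩,t⟩⟩⟩ combines with [yold blicket] of type e: type ⟨⟨t,e⟩,⟨⟨e,t⟩,t⟩⟩.
[[[yold blicket] [[quill nork] drave]] tifn] — [[yold blicket] [[quill nork] drave]] of type ⟨⟨t,e⟩,⟨⟨e,t⟩,t⟩⟩ combines with tifn of type ⟨t,e⟩: type ⟨⟨e,t⟩,t⟩.

⟨⟨e,t⟩,t⟩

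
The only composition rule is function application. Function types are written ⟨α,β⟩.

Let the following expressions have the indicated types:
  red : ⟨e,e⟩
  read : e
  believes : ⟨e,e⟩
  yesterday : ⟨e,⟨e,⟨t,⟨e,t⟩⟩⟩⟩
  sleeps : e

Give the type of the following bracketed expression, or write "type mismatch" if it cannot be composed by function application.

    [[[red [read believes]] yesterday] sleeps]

At [read believes], believes : ⟨e,e⟩ takes read : e, giving e.
At [red [read believes]], red : ⟨e,e⟩ takes [read believes] : e, giving e.
At [[red [read believes]] yesterday], yesterday : ⟨e,⟨e,⟨t,⟨e,t⟩⟩⟩⟩ takes [red [read believes]] : e, giving ⟨e,⟨t,⟨e,t⟩⟩⟩.
At [[[red [read believes]] yesterday] sleeps], [[red [read believes]] yesterday] : ⟨e,⟨t,⟨e,t⟩⟩⟩ takes sleeps : e, giving ⟨t,⟨e,t⟩⟩.

⟨t,⟨e,t⟩⟩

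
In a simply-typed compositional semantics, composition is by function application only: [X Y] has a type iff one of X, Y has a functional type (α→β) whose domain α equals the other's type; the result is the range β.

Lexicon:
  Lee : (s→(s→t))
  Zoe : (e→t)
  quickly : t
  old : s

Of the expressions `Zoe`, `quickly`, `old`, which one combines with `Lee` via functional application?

old

Zoe : (e→t) — neither side's domain matches the other.
quickly : t — neither side's domain matches the other.
old — combines: Lee : (s→(s→t)) takes old : s as argument, giving (s→t).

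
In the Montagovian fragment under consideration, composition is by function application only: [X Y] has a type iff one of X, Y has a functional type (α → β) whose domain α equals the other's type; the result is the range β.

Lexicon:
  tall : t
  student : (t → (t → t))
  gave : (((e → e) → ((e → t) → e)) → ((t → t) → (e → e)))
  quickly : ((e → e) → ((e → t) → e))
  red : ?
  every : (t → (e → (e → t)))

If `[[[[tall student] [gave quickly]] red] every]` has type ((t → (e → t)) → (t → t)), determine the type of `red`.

((e → e) → ((t → (e → (e → t))) → ((t → (e → t)) → (t → t))))

[[[[tall student] [gave quickly]] red] every] must have type ((t → (e → t)) → (t → t)). The sister every has type (t → (e → (e → t))); that is not a function onto ((t → (e → t)) → (t → t)), so [[[tall student] [gave quickly]] red] must be the functor, of type ((t → (e → (e → t))) → ((t → (e → t)) → (t → t))).
[[[tall student] [gave quickly]] red] must have type ((t → (e → (e → t))) → ((t → (e → t)) → (t → t))). The sister [[tall student] [gave quickly]] has type (e → e); that is not a function onto ((t → (e → (e → t))) → ((t → (e → t)) → (t → t))), so red must be the functor, of type ((e → e) → ((t → (e → (e → t))) → ((t → (e → t)) → (t → t)))).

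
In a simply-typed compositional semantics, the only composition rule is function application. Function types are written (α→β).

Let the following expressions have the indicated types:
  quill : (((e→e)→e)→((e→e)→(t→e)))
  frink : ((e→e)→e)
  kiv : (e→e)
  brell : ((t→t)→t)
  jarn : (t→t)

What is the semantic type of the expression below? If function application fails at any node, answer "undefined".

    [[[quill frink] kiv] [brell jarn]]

[quill frink]: quill is (((e→e)→e)→((e→e)→(t→e))), frink is ((e→e)→e); result ((e→e)→(t→e)).
[[quill frink] kiv]: [quill frink] is ((e→e)→(t→e)), kiv is (e→e); result (t→e).
[brell jarn]: brell is ((t→t)→t), jarn is (t→t); result t.
[[[quill frink] kiv] [brell jarn]]: [[quill frink] kiv] is (t→e), [brell jarn] is t; result e.

e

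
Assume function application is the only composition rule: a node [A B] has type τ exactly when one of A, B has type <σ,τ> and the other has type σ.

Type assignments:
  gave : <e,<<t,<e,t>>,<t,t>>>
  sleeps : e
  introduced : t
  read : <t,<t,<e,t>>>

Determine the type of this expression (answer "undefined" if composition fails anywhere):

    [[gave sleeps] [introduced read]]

[gave sleeps]: <e,<<t,<e,t>>,<t,t>>> applied to e yields <<t,<e,t>>,<t,t>>.
[introduced read]: <t,<t,<e,t>>> applied to t yields <t,<e,t>>.
[[gave sleeps] [introduced read]]: <<t,<e,t>>,<t,t>> applied to <t,<e,t>> yields <t,t>.

<t,t>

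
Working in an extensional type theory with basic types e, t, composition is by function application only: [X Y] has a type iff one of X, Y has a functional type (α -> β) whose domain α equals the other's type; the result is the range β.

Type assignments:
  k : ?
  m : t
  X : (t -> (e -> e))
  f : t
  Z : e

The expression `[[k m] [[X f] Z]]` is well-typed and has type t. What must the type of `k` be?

For [[k m] [[X f] Z]] to have type t with [[X f] Z] of type e, [k m] must be the function: [k m] : (e -> t).
For [k m] to have type (e -> t) with m of type t, k must be the function: k : (t -> (e -> t)).

(t -> (e -> t))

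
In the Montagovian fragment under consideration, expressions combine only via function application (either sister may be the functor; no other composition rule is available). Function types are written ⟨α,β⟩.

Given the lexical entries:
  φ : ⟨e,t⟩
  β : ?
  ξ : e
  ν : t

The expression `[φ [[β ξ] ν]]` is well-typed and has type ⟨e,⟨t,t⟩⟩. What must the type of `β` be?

⟨e,⟨t,⟨⟨e,t⟩,⟨e,⟨t,t⟩⟩⟩⟩⟩

At [φ [[β ξ] ν]] (required: ⟨e,⟨t,t⟩⟩): φ is ⟨e,t⟩, which is not a function with range ⟨e,⟨t,t⟩⟩; hence [[β ξ] ν] is the functor — type ⟨⟨e,t⟩,⟨e,⟨t,t⟩⟩⟩.
At [[β ξ] ν] (required: ⟨⟨e,t⟩,⟨e,⟨t,t⟩⟩⟩): ν is t, which is not a function with range ⟨⟨e,t⟩,⟨e,⟨t,t⟩⟩⟩; hence [β ξ] is the functor — type ⟨t,⟨⟨e,t⟩,⟨e,⟨t,t⟩⟩⟩⟩.
At [β ξ] (required: ⟨t,⟨⟨e,t⟩,⟨e,⟨t,t⟩⟩⟩⟩): ξ is e, which is not a function with range ⟨t,⟨⟨e,t⟩,⟨e,⟨t,t⟩⟩⟩⟩; hence β is the functor — type ⟨e,⟨t,⟨⟨e,t⟩,⟨e,⟨t,t⟩⟩⟩⟩⟩.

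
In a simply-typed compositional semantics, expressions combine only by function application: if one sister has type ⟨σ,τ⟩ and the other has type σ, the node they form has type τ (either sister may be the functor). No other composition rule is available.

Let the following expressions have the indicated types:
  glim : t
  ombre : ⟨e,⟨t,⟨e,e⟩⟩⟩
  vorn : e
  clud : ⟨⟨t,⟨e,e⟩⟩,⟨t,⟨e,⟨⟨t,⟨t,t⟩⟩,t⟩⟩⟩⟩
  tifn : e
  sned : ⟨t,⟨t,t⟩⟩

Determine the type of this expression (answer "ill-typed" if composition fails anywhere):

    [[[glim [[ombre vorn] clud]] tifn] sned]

[ombre vorn]: functor ombre : ⟨e,⟨t,⟨e,e⟩⟩⟩, argument vorn : e; result ⟨t,⟨e,e⟩⟩.
[[ombre vorn] clud]: functor clud : ⟨⟨t,⟨e,e⟩⟩,⟨t,⟨e,⟨⟨t,⟨t,t⟩⟩,t⟩⟩⟩⟩, argument [ombre vorn] : ⟨t,⟨e,e⟩⟩; result ⟨t,⟨e,⟨⟨t,⟨t,t⟩⟩,t⟩⟩⟩.
[glim [[ombre vorn] clud]]: functor [[ombre vorn] clud] : ⟨t,⟨e,⟨⟨t,⟨t,t⟩⟩,t⟩⟩⟩, argument glim : t; result ⟨e,⟨⟨t,⟨t,t⟩⟩,t⟩⟩.
[[glim [[ombre vorn] clud]] tifn]: functor [glim [[ombre vorn] clud]] : ⟨e,⟨⟨t,⟨t,t⟩⟩,t⟩⟩, argument tifn : e; result ⟨⟨t,⟨t,t⟩⟩,t⟩.
[[[glim [[ombre vorn] clud]] tifn] sned]: functor [[glim [[ombre vorn] clud]] tifn] : ⟨⟨t,⟨t,t⟩⟩,t⟩, argument sned : ⟨t,⟨t,t⟩⟩; result t.

t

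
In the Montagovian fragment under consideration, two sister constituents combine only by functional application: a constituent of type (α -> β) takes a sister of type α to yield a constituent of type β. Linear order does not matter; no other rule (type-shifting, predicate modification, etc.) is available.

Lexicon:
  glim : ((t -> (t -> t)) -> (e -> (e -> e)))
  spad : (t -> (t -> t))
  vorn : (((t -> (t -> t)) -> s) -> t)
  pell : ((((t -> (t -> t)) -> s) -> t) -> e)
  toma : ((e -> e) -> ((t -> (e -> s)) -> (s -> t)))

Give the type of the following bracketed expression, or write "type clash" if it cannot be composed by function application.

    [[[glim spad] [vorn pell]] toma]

At [glim spad], glim : ((t -> (t -> t)) -> (e -> (e -> e))) takes spad : (t -> (t -> t)), giving (e -> (e -> e)).
At [vorn pell], pell : ((((t -> (t -> t)) -> s) -> t) -> e) takes vorn : (((t -> (t -> t)) -> s) -> t), giving e.
At [[glim spad] [vorn pell]], [glim spad] : (e -> (e -> e)) takes [vorn pell] : e, giving (e -> e).
At [[[glim spad] [vorn pell]] toma], toma : ((e -> e) -> ((t -> (e -> s)) -> (s -> t))) takes [[glim spad] [vorn pell]] : (e -> e), giving ((t -> (e -> s)) -> (s -> t)).

((t -> (e -> s)) -> (s -> t))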